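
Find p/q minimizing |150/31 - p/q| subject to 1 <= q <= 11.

Expand x = 150/31 as a continued fraction with the Euclidean algorithm:
  150 = 4*31 + 26, so a_0 = 4.
  31 = 1*26 + 5, so a_1 = 1.
  26 = 5*5 + 1, so a_2 = 5.
  5 = 5*1 + 0, so a_3 = 5.
so x = [4; 1, 5, 5].
Convergents (p_i = a_i*p_{i-1} + p_{i-2}, q_i = a_i*q_{i-1} + q_{i-2} with p_{-2}=0, p_{-1}=1, q_{-2}=1, q_{-1}=0), until the denominator exceeds 11:
  i=0: a_0=4, p_0 = 4*1 + 0 = 4, q_0 = 4*0 + 1 = 1.
  i=1: a_1=1, p_1 = 1*4 + 1 = 5, q_1 = 1*1 + 0 = 1.
  i=2: a_2=5, p_2 = 5*5 + 4 = 29, q_2 = 5*1 + 1 = 6.
  i=3: a_3=5, p_3 = 5*29 + 5 = 150, q_3 = 5*6 + 1 = 31.
q_3 = 31 > 11, so the last convergent with denominator <= 11 is p_2/q_2 = 29/6.
The closest fraction with denominator <= 11 is either p_2/q_2 or the intermediate fraction (k*p_2 + p_1)/(k*q_2 + q_1) with the largest k >= 1 whose denominator stays <= 11; these approach x as k grows, and every other convergent or intermediate fraction in range is farther away.
Largest k: floor((11 - q_1)/q_2) = floor((11 - 1)/6) = 1.
That gives (1*29 + 5)/(1*6 + 1) = 34/7.
Compare the errors: |x - 29/6| = |150*6 - 29*31|/(31*6) = 1/186, and |x - 34/7| = |150*7 - 34*31|/(31*7) = 4/217.
Cross-multiplying, 1*217 = 217 < 744 = 4*186, so 1/186 is smaller: the convergent 29/6 is closer to x than 34/7.

29/6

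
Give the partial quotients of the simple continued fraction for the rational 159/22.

[7; 4, 2, 2]

Run the Euclidean algorithm on 159 and 22; the successive quotients are the partial quotients a_0, a_1, ... (each step inverts the fractional part left over by the previous one):
  159 = 7*22 + 5, so a_0 = 7.
  22 = 4*5 + 2, so a_1 = 4.
  5 = 2*2 + 1, so a_2 = 2.
  2 = 2*1 + 0, so a_3 = 2.
The remainder reaches 0 after 4 divisions, so the expansion has 4 partial quotients, read off in order.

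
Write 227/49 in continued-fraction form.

[4; 1, 1, 1, 2, 1, 1, 2]

Run the Euclidean algorithm on 227 and 49; the successive quotients are the partial quotients a_0, a_1, ... (each step inverts the fractional part left over by the previous one):
  227 = 4*49 + 31, so a_0 = 4.
  49 = 1*31 + 18, so a_1 = 1.
  31 = 1*18 + 13, so a_2 = 1.
  18 = 1*13 + 5, so a_3 = 1.
  13 = 2*5 + 3, so a_4 = 2.
  5 = 1*3 + 2, so a_5 = 1.
  3 = 1*2 + 1, so a_6 = 1.
  2 = 2*1 + 0, so a_7 = 2.
The remainder reaches 0 after 8 divisions, so the expansion has 8 partial quotients, read off in order.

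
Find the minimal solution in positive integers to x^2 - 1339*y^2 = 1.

(x, y) = (150175, 4104)

First expand sqrt(1339) as a continued fraction. With x_i = (sqrt(1339) + m_i)/d_i and (m_0, d_0) = (0, 1): a_0 = floor(sqrt(1339)) = 36, since 36^2 = 1296 <= 1339 < 1369 = 37^2.
Iterate m_{i+1} = d_i*a_i - m_i, d_{i+1} = (1339 - m_{i+1}^2)/d_i, a_{i+1} = floor((a_0 + m_{i+1})/d_{i+1}):
  m_1 = 1*36 - 0 = 36, d_1 = (1339 - 36^2)/1 = 43/1 = 43, a_1 = floor((36 + 36)/43) = 1.
  m_2 = 43*1 - 36 = 7, d_2 = (1339 - 7^2)/43 = 1290/43 = 30, a_2 = floor((36 + 7)/30) = 1.
  m_3 = 30*1 - 7 = 23, d_3 = (1339 - 23^2)/30 = 810/30 = 27, a_3 = floor((36 + 23)/27) = 2.
  m_4 = 27*2 - 23 = 31, d_4 = (1339 - 31^2)/27 = 378/27 = 14, a_4 = floor((36 + 31)/14) = 4.
  m_5 = 14*4 - 31 = 25, d_5 = (1339 - 25^2)/14 = 714/14 = 51, a_5 = floor((36 + 25)/51) = 1.
  m_6 = 51*1 - 25 = 26, d_6 = (1339 - 26^2)/51 = 663/51 = 13, a_6 = floor((36 + 26)/13) = 4.
  m_7 = 13*4 - 26 = 26, d_7 = (1339 - 26^2)/13 = 663/13 = 51, a_7 = floor((36 + 26)/51) = 1.
  m_8 = 51*1 - 26 = 25, d_8 = (1339 - 25^2)/51 = 714/51 = 14, a_8 = floor((36 + 25)/14) = 4.
  m_9 = 14*4 - 25 = 31, d_9 = (1339 - 31^2)/14 = 378/14 = 27, a_9 = floor((36 + 31)/27) = 2.
  m_10 = 27*2 - 31 = 23, d_10 = (1339 - 23^2)/27 = 810/27 = 30, a_10 = floor((36 + 23)/30) = 1.
  m_11 = 30*1 - 23 = 7, d_11 = (1339 - 7^2)/30 = 1290/30 = 43, a_11 = floor((36 + 7)/43) = 1.
  m_12 = 43*1 - 7 = 36, d_12 = (1339 - 36^2)/43 = 43/43 = 1, a_12 = floor((36 + 36)/1) = 72.
  m_13 = 1*72 - 36 = 36, d_13 = (1339 - 36^2)/1 = 43/1 = 43: (m_13, d_13) = (m_1, d_1) = (36, 43), so from here the quotients repeat a_1, ..., a_12; the period length is 12.
So sqrt(1339) = [36; (1, 1, 2, 4, 1, 4, 1, 4, 2, 1, 1, 72)] with period length k = 12.
k is even, so the fundamental solution of x^2 - 1339y^2 = 1 is (p_{k-1}, q_{k-1}) = (p_11, q_11); compute convergents through index 11.
Convergents (p_i = a_i*p_{i-1} + p_{i-2}, q_i = a_i*q_{i-1} + q_{i-2} with p_{-2}=0, p_{-1}=1, q_{-2}=1, q_{-1}=0):
  i=0: a_0=36, p_0 = 36*1 + 0 = 36, q_0 = 36*0 + 1 = 1.
  i=1: a_1=1, p_1 = 1*36 + 1 = 37, q_1 = 1*1 + 0 = 1.
  i=2: a_2=1, p_2 = 1*37 + 36 = 73, q_2 = 1*1 + 1 = 2.
  i=3: a_3=2, p_3 = 2*73 + 37 = 183, q_3 = 2*2 + 1 = 5.
  i=4: a_4=4, p_4 = 4*183 + 73 = 805, q_4 = 4*5 + 2 = 22.
  i=5: a_5=1, p_5 = 1*805 + 183 = 988, q_5 = 1*22 + 5 = 27.
  i=6: a_6=4, p_6 = 4*988 + 805 = 4757, q_6 = 4*27 + 22 = 130.
  i=7: a_7=1, p_7 = 1*4757 + 988 = 5745, q_7 = 1*130 + 27 = 157.
  i=8: a_8=4, p_8 = 4*5745 + 4757 = 27737, q_8 = 4*157 + 130 = 758.
  i=9: a_9=2, p_9 = 2*27737 + 5745 = 61219, q_9 = 2*758 + 157 = 1673.
  i=10: a_10=1, p_10 = 1*61219 + 27737 = 88956, q_10 = 1*1673 + 758 = 2431.
  i=11: a_11=1, p_11 = 1*88956 + 61219 = 150175, q_11 = 1*2431 + 1673 = 4104.
Check: 150175^2 - 1339*4104^2 = 22552530625 - 22552530624 = 1, so (x, y) = (150175, 4104) solves the equation, and by the theorem it is the least positive solution.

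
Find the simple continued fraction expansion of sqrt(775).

[27; (1, 5, 4, 1, 8, 2, 8, 1, 4, 5, 1, 54)]

Write x_i = (sqrt(775) + m_i)/d_i with (m_0, d_0) = (0, 1). a_0 = floor(sqrt(775)) = 27, since 27^2 = 729 <= 775 < 784 = 28^2.
Iterate m_{i+1} = d_i*a_i - m_i, d_{i+1} = (775 - m_{i+1}^2)/d_i, a_{i+1} = floor((a_0 + m_{i+1})/d_{i+1}):
  m_1 = 1*27 - 0 = 27, d_1 = (775 - 27^2)/1 = 46/1 = 46, a_1 = floor((27 + 27)/46) = 1.
  m_2 = 46*1 - 27 = 19, d_2 = (775 - 19^2)/46 = 414/46 = 9, a_2 = floor((27 + 19)/9) = 5.
  m_3 = 9*5 - 19 = 26, d_3 = (775 - 26^2)/9 = 99/9 = 11, a_3 = floor((27 + 26)/11) = 4.
  m_4 = 11*4 - 26 = 18, d_4 = (775 - 18^2)/11 = 451/11 = 41, a_4 = floor((27 + 18)/41) = 1.
  m_5 = 41*1 - 18 = 23, d_5 = (775 - 23^2)/41 = 246/41 = 6, a_5 = floor((27 + 23)/6) = 8.
  m_6 = 6*8 - 23 = 25, d_6 = (775 - 25^2)/6 = 150/6 = 25, a_6 = floor((27 + 25)/25) = 2.
  m_7 = 25*2 - 25 = 25, d_7 = (775 - 25^2)/25 = 150/25 = 6, a_7 = floor((27 + 25)/6) = 8.
  m_8 = 6*8 - 25 = 23, d_8 = (775 - 23^2)/6 = 246/6 = 41, a_8 = floor((27 + 23)/41) = 1.
  m_9 = 41*1 - 23 = 18, d_9 = (775 - 18^2)/41 = 451/41 = 11, a_9 = floor((27 + 18)/11) = 4.
  m_10 = 11*4 - 18 = 26, d_10 = (775 - 26^2)/11 = 99/11 = 9, a_10 = floor((27 + 26)/9) = 5.
  m_11 = 9*5 - 26 = 19, d_11 = (775 - 19^2)/9 = 414/9 = 46, a_11 = floor((27 + 19)/46) = 1.
  m_12 = 46*1 - 19 = 27, d_12 = (775 - 27^2)/46 = 46/46 = 1, a_12 = floor((27 + 27)/1) = 54.
  m_13 = 1*54 - 27 = 27, d_13 = (775 - 27^2)/1 = 46/1 = 46: (m_13, d_13) = (m_1, d_1) = (27, 46), so from here the quotients repeat a_1, ..., a_12; the period length is 12.
Hence the expansion of sqrt(775) is a_0 = 27 followed by the repeating block 1, 5, 4, 1, 8, 2, 8, 1, 4, 5, 1, 54 (period 12).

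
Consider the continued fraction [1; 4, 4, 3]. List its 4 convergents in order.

Using the convergent recurrence p_i = a_i*p_{i-1} + p_{i-2}, q_i = a_i*q_{i-1} + q_{i-2} with p_{-2}=0, p_{-1}=1, q_{-2}=1, q_{-1}=0:
  i=0: a_0=1, p_0 = 1*1 + 0 = 1, q_0 = 1*0 + 1 = 1.
  i=1: a_1=4, p_1 = 4*1 + 1 = 5, q_1 = 4*1 + 0 = 4.
  i=2: a_2=4, p_2 = 4*5 + 1 = 21, q_2 = 4*4 + 1 = 17.
  i=3: a_3=3, p_3 = 3*21 + 5 = 68, q_3 = 3*17 + 4 = 55.

1/1, 5/4, 21/17, 68/55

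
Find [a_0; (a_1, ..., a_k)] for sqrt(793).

Write x_i = (sqrt(793) + m_i)/d_i with (m_0, d_0) = (0, 1). a_0 = floor(sqrt(793)) = 28, since 28^2 = 784 <= 793 < 841 = 29^2.
Iterate m_{i+1} = d_i*a_i - m_i, d_{i+1} = (793 - m_{i+1}^2)/d_i, a_{i+1} = floor((a_0 + m_{i+1})/d_{i+1}):
  m_1 = 1*28 - 0 = 28, d_1 = (793 - 28^2)/1 = 9/1 = 9, a_1 = floor((28 + 28)/9) = 6.
  m_2 = 9*6 - 28 = 26, d_2 = (793 - 26^2)/9 = 117/9 = 13, a_2 = floor((28 + 26)/13) = 4.
  m_3 = 13*4 - 26 = 26, d_3 = (793 - 26^2)/13 = 117/13 = 9, a_3 = floor((28 + 26)/9) = 6.
  m_4 = 9*6 - 26 = 28, d_4 = (793 - 28^2)/9 = 9/9 = 1, a_4 = floor((28 + 28)/1) = 56.
  m_5 = 1*56 - 28 = 28, d_5 = (793 - 28^2)/1 = 9/1 = 9: (m_5, d_5) = (m_1, d_1) = (28, 9), so from here the quotients repeat a_1, ..., a_4; the period length is 4.
Hence the expansion of sqrt(793) is a_0 = 28 followed by the repeating block 6, 4, 6, 56 (period 4).

[28; (6, 4, 6, 56)]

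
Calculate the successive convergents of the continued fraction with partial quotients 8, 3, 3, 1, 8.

Using the convergent recurrence p_i = a_i*p_{i-1} + p_{i-2}, q_i = a_i*q_{i-1} + q_{i-2} with p_{-2}=0, p_{-1}=1, q_{-2}=1, q_{-1}=0:
  i=0: a_0=8, p_0 = 8*1 + 0 = 8, q_0 = 8*0 + 1 = 1.
  i=1: a_1=3, p_1 = 3*8 + 1 = 25, q_1 = 3*1 + 0 = 3.
  i=2: a_2=3, p_2 = 3*25 + 8 = 83, q_2 = 3*3 + 1 = 10.
  i=3: a_3=1, p_3 = 1*83 + 25 = 108, q_3 = 1*10 + 3 = 13.
  i=4: a_4=8, p_4 = 8*108 + 83 = 947, q_4 = 8*13 + 10 = 114.

8/1, 25/3, 83/10, 108/13, 947/114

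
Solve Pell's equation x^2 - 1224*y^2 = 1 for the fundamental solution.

(x, y) = (35, 1)

First expand sqrt(1224) as a continued fraction. With x_i = (sqrt(1224) + m_i)/d_i and (m_0, d_0) = (0, 1): a_0 = floor(sqrt(1224)) = 34, since 34^2 = 1156 <= 1224 < 1225 = 35^2.
Iterate m_{i+1} = d_i*a_i - m_i, d_{i+1} = (1224 - m_{i+1}^2)/d_i, a_{i+1} = floor((a_0 + m_{i+1})/d_{i+1}):
  m_1 = 1*34 - 0 = 34, d_1 = (1224 - 34^2)/1 = 68/1 = 68, a_1 = floor((34 + 34)/68) = 1.
  m_2 = 68*1 - 34 = 34, d_2 = (1224 - 34^2)/68 = 68/68 = 1, a_2 = floor((34 + 34)/1) = 68.
  m_3 = 1*68 - 34 = 34, d_3 = (1224 - 34^2)/1 = 68/1 = 68: (m_3, d_3) = (m_1, d_1) = (34, 68), so from here the quotients repeat a_1, a_2; the period length is 2.
So sqrt(1224) = [34; (1, 68)] with period length k = 2.
k is even, so the fundamental solution of x^2 - 1224y^2 = 1 is (p_{k-1}, q_{k-1}) = (p_1, q_1); compute convergents through index 1.
Convergents (p_i = a_i*p_{i-1} + p_{i-2}, q_i = a_i*q_{i-1} + q_{i-2} with p_{-2}=0, p_{-1}=1, q_{-2}=1, q_{-1}=0):
  i=0: a_0=34, p_0 = 34*1 + 0 = 34, q_0 = 34*0 + 1 = 1.
  i=1: a_1=1, p_1 = 1*34 + 1 = 35, q_1 = 1*1 + 0 = 1.
Check: 35^2 - 1224*1^2 = 1225 - 1224 = 1, so (x, y) = (35, 1) solves the equation, and by the theorem it is the least positive solution.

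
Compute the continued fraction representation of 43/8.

[5; 2, 1, 2]

Run the Euclidean algorithm on 43 and 8; the successive quotients are the partial quotients a_0, a_1, ... (each step inverts the fractional part left over by the previous one):
  43 = 5*8 + 3, so a_0 = 5.
  8 = 2*3 + 2, so a_1 = 2.
  3 = 1*2 + 1, so a_2 = 1.
  2 = 2*1 + 0, so a_3 = 2.
The remainder reaches 0 after 4 divisions, so the expansion has 4 partial quotients, read off in order.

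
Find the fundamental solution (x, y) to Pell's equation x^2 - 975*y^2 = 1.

(x, y) = (1249, 40)

First expand sqrt(975) as a continued fraction. With x_i = (sqrt(975) + m_i)/d_i and (m_0, d_0) = (0, 1): a_0 = floor(sqrt(975)) = 31, since 31^2 = 961 <= 975 < 1024 = 32^2.
Iterate m_{i+1} = d_i*a_i - m_i, d_{i+1} = (975 - m_{i+1}^2)/d_i, a_{i+1} = floor((a_0 + m_{i+1})/d_{i+1}):
  m_1 = 1*31 - 0 = 31, d_1 = (975 - 31^2)/1 = 14/1 = 14, a_1 = floor((31 + 31)/14) = 4.
  m_2 = 14*4 - 31 = 25, d_2 = (975 - 25^2)/14 = 350/14 = 25, a_2 = floor((31 + 25)/25) = 2.
  m_3 = 25*2 - 25 = 25, d_3 = (975 - 25^2)/25 = 350/25 = 14, a_3 = floor((31 + 25)/14) = 4.
  m_4 = 14*4 - 25 = 31, d_4 = (975 - 31^2)/14 = 14/14 = 1, a_4 = floor((31 + 31)/1) = 62.
  m_5 = 1*62 - 31 = 31, d_5 = (975 - 31^2)/1 = 14/1 = 14: (m_5, d_5) = (m_1, d_1) = (31, 14), so from here the quotients repeat a_1, ..., a_4; the period length is 4.
So sqrt(975) = [31; (4, 2, 4, 62)] with period length k = 4.
k is even, so the fundamental solution of x^2 - 975y^2 = 1 is (p_{k-1}, q_{k-1}) = (p_3, q_3); compute convergents through index 3.
Convergents (p_i = a_i*p_{i-1} + p_{i-2}, q_i = a_i*q_{i-1} + q_{i-2} with p_{-2}=0, p_{-1}=1, q_{-2}=1, q_{-1}=0):
  i=0: a_0=31, p_0 = 31*1 + 0 = 31, q_0 = 31*0 + 1 = 1.
  i=1: a_1=4, p_1 = 4*31 + 1 = 125, q_1 = 4*1 + 0 = 4.
  i=2: a_2=2, p_2 = 2*125 + 31 = 281, q_2 = 2*4 + 1 = 9.
  i=3: a_3=4, p_3 = 4*281 + 125 = 1249, q_3 = 4*9 + 4 = 40.
Check: 1249^2 - 975*40^2 = 1560001 - 1560000 = 1, so (x, y) = (1249, 40) solves the equation, and by the theorem it is the least positive solution.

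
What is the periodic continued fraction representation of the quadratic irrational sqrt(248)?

[15; (1, 2, 1, 30)]

Write x_i = (sqrt(248) + m_i)/d_i with (m_0, d_0) = (0, 1). a_0 = floor(sqrt(248)) = 15, since 15^2 = 225 <= 248 < 256 = 16^2.
Iterate m_{i+1} = d_i*a_i - m_i, d_{i+1} = (248 - m_{i+1}^2)/d_i, a_{i+1} = floor((a_0 + m_{i+1})/d_{i+1}):
  m_1 = 1*15 - 0 = 15, d_1 = (248 - 15^2)/1 = 23/1 = 23, a_1 = floor((15 + 15)/23) = 1.
  m_2 = 23*1 - 15 = 8, d_2 = (248 - 8^2)/23 = 184/23 = 8, a_2 = floor((15 + 8)/8) = 2.
  m_3 = 8*2 - 8 = 8, d_3 = (248 - 8^2)/8 = 184/8 = 23, a_3 = floor((15 + 8)/23) = 1.
  m_4 = 23*1 - 8 = 15, d_4 = (248 - 15^2)/23 = 23/23 = 1, a_4 = floor((15 + 15)/1) = 30.
  m_5 = 1*30 - 15 = 15, d_5 = (248 - 15^2)/1 = 23/1 = 23: (m_5, d_5) = (m_1, d_1) = (15, 23), so from here the quotients repeat a_1, ..., a_4; the period length is 4.
Hence the expansion of sqrt(248) is a_0 = 15 followed by the repeating block 1, 2, 1, 30 (period 4).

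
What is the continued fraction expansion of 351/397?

[0; 1, 7, 1, 1, 1, 2, 2, 2]

Run the Euclidean algorithm on 351 and 397; the successive quotients are the partial quotients a_0, a_1, ... (each step inverts the fractional part left over by the previous one):
  351 = 0*397 + 351, so a_0 = 0.
  397 = 1*351 + 46, so a_1 = 1.
  351 = 7*46 + 29, so a_2 = 7.
  46 = 1*29 + 17, so a_3 = 1.
  29 = 1*17 + 12, so a_4 = 1.
  17 = 1*12 + 5, so a_5 = 1.
  12 = 2*5 + 2, so a_6 = 2.
  5 = 2*2 + 1, so a_7 = 2.
  2 = 2*1 + 0, so a_8 = 2.
The remainder reaches 0 after 9 divisions, so the expansion has 9 partial quotients, read off in order.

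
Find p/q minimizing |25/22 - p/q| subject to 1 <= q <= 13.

8/7

Expand x = 25/22 as a continued fraction with the Euclidean algorithm:
  25 = 1*22 + 3, so a_0 = 1.
  22 = 7*3 + 1, so a_1 = 7.
  3 = 3*1 + 0, so a_2 = 3.
so x = [1; 7, 3].
Convergents (p_i = a_i*p_{i-1} + p_{i-2}, q_i = a_i*q_{i-1} + q_{i-2} with p_{-2}=0, p_{-1}=1, q_{-2}=1, q_{-1}=0), until the denominator exceeds 13:
  i=0: a_0=1, p_0 = 1*1 + 0 = 1, q_0 = 1*0 + 1 = 1.
  i=1: a_1=7, p_1 = 7*1 + 1 = 8, q_1 = 7*1 + 0 = 7.
  i=2: a_2=3, p_2 = 3*8 + 1 = 25, q_2 = 3*7 + 1 = 22.
q_2 = 22 > 13, so the last convergent with denominator <= 13 is p_1/q_1 = 8/7.
The closest fraction with denominator <= 13 is either p_1/q_1 or the intermediate fraction (k*p_1 + p_0)/(k*q_1 + q_0) with the largest k >= 1 whose denominator stays <= 13; these approach x as k grows, and every other convergent or intermediate fraction in range is farther away.
Largest k: floor((13 - q_0)/q_1) = floor((13 - 1)/7) = 1.
That gives (1*8 + 1)/(1*7 + 1) = 9/8.
Compare the errors: |x - 8/7| = |25*7 - 8*22|/(22*7) = 1/154, and |x - 9/8| = |25*8 - 9*22|/(22*8) = 2/176.
Cross-multiplying, 1*176 = 176 < 308 = 2*154, so 1/154 is smaller: the convergent 8/7 is closer to x than 9/8.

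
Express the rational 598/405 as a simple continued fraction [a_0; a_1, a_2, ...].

[1; 2, 10, 6, 3]

Run the Euclidean algorithm on 598 and 405; the successive quotients are the partial quotients a_0, a_1, ... (each step inverts the fractional part left over by the previous one):
  598 = 1*405 + 193, so a_0 = 1.
  405 = 2*193 + 19, so a_1 = 2.
  193 = 10*19 + 3, so a_2 = 10.
  19 = 6*3 + 1, so a_3 = 6.
  3 = 3*1 + 0, so a_4 = 3.
The remainder reaches 0 after 5 divisions, so the expansion has 5 partial quotients, read off in order.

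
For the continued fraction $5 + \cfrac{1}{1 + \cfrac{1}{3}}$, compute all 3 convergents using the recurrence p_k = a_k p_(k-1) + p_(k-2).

Using the convergent recurrence p_i = a_i*p_{i-1} + p_{i-2}, q_i = a_i*q_{i-1} + q_{i-2} with p_{-2}=0, p_{-1}=1, q_{-2}=1, q_{-1}=0:
  i=0: a_0=5, p_0 = 5*1 + 0 = 5, q_0 = 5*0 + 1 = 1.
  i=1: a_1=1, p_1 = 1*5 + 1 = 6, q_1 = 1*1 + 0 = 1.
  i=2: a_2=3, p_2 = 3*6 + 5 = 23, q_2 = 3*1 + 1 = 4.

5/1, 6/1, 23/4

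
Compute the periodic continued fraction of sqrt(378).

Write x_i = (sqrt(378) + m_i)/d_i with (m_0, d_0) = (0, 1). a_0 = floor(sqrt(378)) = 19, since 19^2 = 361 <= 378 < 400 = 20^2.
Iterate m_{i+1} = d_i*a_i - m_i, d_{i+1} = (378 - m_{i+1}^2)/d_i, a_{i+1} = floor((a_0 + m_{i+1})/d_{i+1}):
  m_1 = 1*19 - 0 = 19, d_1 = (378 - 19^2)/1 = 17/1 = 17, a_1 = floor((19 + 19)/17) = 2.
  m_2 = 17*2 - 19 = 15, d_2 = (378 - 15^2)/17 = 153/17 = 9, a_2 = floor((19 + 15)/9) = 3.
  m_3 = 9*3 - 15 = 12, d_3 = (378 - 12^2)/9 = 234/9 = 26, a_3 = floor((19 + 12)/26) = 1.
  m_4 = 26*1 - 12 = 14, d_4 = (378 - 14^2)/26 = 182/26 = 7, a_4 = floor((19 + 14)/7) = 4.
  m_5 = 7*4 - 14 = 14, d_5 = (378 - 14^2)/7 = 182/7 = 26, a_5 = floor((19 + 14)/26) = 1.
  m_6 = 26*1 - 14 = 12, d_6 = (378 - 12^2)/26 = 234/26 = 9, a_6 = floor((19 + 12)/9) = 3.
  m_7 = 9*3 - 12 = 15, d_7 = (378 - 15^2)/9 = 153/9 = 17, a_7 = floor((19 + 15)/17) = 2.
  m_8 = 17*2 - 15 = 19, d_8 = (378 - 19^2)/17 = 17/17 = 1, a_8 = floor((19 + 19)/1) = 38.
  m_9 = 1*38 - 19 = 19, d_9 = (378 - 19^2)/1 = 17/1 = 17: (m_9, d_9) = (m_1, d_1) = (19, 17), so from here the quotients repeat a_1, ..., a_8; the period length is 8.
Hence the expansion of sqrt(378) is a_0 = 19 followed by the repeating block 2, 3, 1, 4, 1, 3, 2, 38 (period 8).

[19; (2, 3, 1, 4, 1, 3, 2, 38)]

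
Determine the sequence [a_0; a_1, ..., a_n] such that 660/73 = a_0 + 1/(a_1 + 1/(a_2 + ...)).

[9; 24, 3]

Run the Euclidean algorithm on 660 and 73; the successive quotients are the partial quotients a_0, a_1, ... (each step inverts the fractional part left over by the previous one):
  660 = 9*73 + 3, so a_0 = 9.
  73 = 24*3 + 1, so a_1 = 24.
  3 = 3*1 + 0, so a_2 = 3.
The remainder reaches 0 after 3 divisions, so the expansion has 3 partial quotients, read off in order.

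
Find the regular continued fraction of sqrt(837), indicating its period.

[28; (1, 13, 2, 13, 1, 56)]

Write x_i = (sqrt(837) + m_i)/d_i with (m_0, d_0) = (0, 1). a_0 = floor(sqrt(837)) = 28, since 28^2 = 784 <= 837 < 841 = 29^2.
Iterate m_{i+1} = d_i*a_i - m_i, d_{i+1} = (837 - m_{i+1}^2)/d_i, a_{i+1} = floor((a_0 + m_{i+1})/d_{i+1}):
  m_1 = 1*28 - 0 = 28, d_1 = (837 - 28^2)/1 = 53/1 = 53, a_1 = floor((28 + 28)/53) = 1.
  m_2 = 53*1 - 28 = 25, d_2 = (837 - 25^2)/53 = 212/53 = 4, a_2 = floor((28 + 25)/4) = 13.
  m_3 = 4*13 - 25 = 27, d_3 = (837 - 27^2)/4 = 108/4 = 27, a_3 = floor((28 + 27)/27) = 2.
  m_4 = 27*2 - 27 = 27, d_4 = (837 - 27^2)/27 = 108/27 = 4, a_4 = floor((28 + 27)/4) = 13.
  m_5 = 4*13 - 27 = 25, d_5 = (837 - 25^2)/4 = 212/4 = 53, a_5 = floor((28 + 25)/53) = 1.
  m_6 = 53*1 - 25 = 28, d_6 = (837 - 28^2)/53 = 53/53 = 1, a_6 = floor((28 + 28)/1) = 56.
  m_7 = 1*56 - 28 = 28, d_7 = (837 - 28^2)/1 = 53/1 = 53: (m_7, d_7) = (m_1, d_1) = (28, 53), so from here the quotients repeat a_1, ..., a_6; the period length is 6.
Hence the expansion of sqrt(837) is a_0 = 28 followed by the repeating block 1, 13, 2, 13, 1, 56 (period 6).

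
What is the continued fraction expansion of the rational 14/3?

Run the Euclidean algorithm on 14 and 3; the successive quotients are the partial quotients a_0, a_1, ... (each step inverts the fractional part left over by the previous one):
  14 = 4*3 + 2, so a_0 = 4.
  3 = 1*2 + 1, so a_1 = 1.
  2 = 2*1 + 0, so a_2 = 2.
The remainder reaches 0 after 3 divisions, so the expansion has 3 partial quotients, read off in order.

[4; 1, 2]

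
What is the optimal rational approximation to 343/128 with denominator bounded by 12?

8/3

Expand x = 343/128 as a continued fraction with the Euclidean algorithm:
  343 = 2*128 + 87, so a_0 = 2.
  128 = 1*87 + 41, so a_1 = 1.
  87 = 2*41 + 5, so a_2 = 2.
  41 = 8*5 + 1, so a_3 = 8.
  5 = 5*1 + 0, so a_4 = 5.
so x = [2; 1, 2, 8, 5].
Convergents (p_i = a_i*p_{i-1} + p_{i-2}, q_i = a_i*q_{i-1} + q_{i-2} with p_{-2}=0, p_{-1}=1, q_{-2}=1, q_{-1}=0), until the denominator exceeds 12:
  i=0: a_0=2, p_0 = 2*1 + 0 = 2, q_0 = 2*0 + 1 = 1.
  i=1: a_1=1, p_1 = 1*2 + 1 = 3, q_1 = 1*1 + 0 = 1.
  i=2: a_2=2, p_2 = 2*3 + 2 = 8, q_2 = 2*1 + 1 = 3.
  i=3: a_3=8, p_3 = 8*8 + 3 = 67, q_3 = 8*3 + 1 = 25.
q_3 = 25 > 12, so the last convergent with denominator <= 12 is p_2/q_2 = 8/3.
The closest fraction with denominator <= 12 is either p_2/q_2 or the intermediate fraction (k*p_2 + p_1)/(k*q_2 + q_1) with the largest k >= 1 whose denominator stays <= 12; these approach x as k grows, and every other convergent or intermediate fraction in range is farther away.
Largest k: floor((12 - q_1)/q_2) = floor((12 - 1)/3) = 3.
That gives (3*8 + 3)/(3*3 + 1) = 27/10.
Compare the errors: |x - 8/3| = |343*3 - 8*128|/(128*3) = 5/384, and |x - 27/10| = |343*10 - 27*128|/(128*10) = 26/1280.
Cross-multiplying, 5*1280 = 6400 < 9984 = 26*384, so 5/384 is smaller: the convergent 8/3 is closer to x than 27/10.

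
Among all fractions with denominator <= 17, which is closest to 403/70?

Expand x = 403/70 as a continued fraction with the Euclidean algorithm:
  403 = 5*70 + 53, so a_0 = 5.
  70 = 1*53 + 17, so a_1 = 1.
  53 = 3*17 + 2, so a_2 = 3.
  17 = 8*2 + 1, so a_3 = 8.
  2 = 2*1 + 0, so a_4 = 2.
so x = [5; 1, 3, 8, 2].
Convergents (p_i = a_i*p_{i-1} + p_{i-2}, q_i = a_i*q_{i-1} + q_{i-2} with p_{-2}=0, p_{-1}=1, q_{-2}=1, q_{-1}=0), until the denominator exceeds 17:
  i=0: a_0=5, p_0 = 5*1 + 0 = 5, q_0 = 5*0 + 1 = 1.
  i=1: a_1=1, p_1 = 1*5 + 1 = 6, q_1 = 1*1 + 0 = 1.
  i=2: a_2=3, p_2 = 3*6 + 5 = 23, q_2 = 3*1 + 1 = 4.
  i=3: a_3=8, p_3 = 8*23 + 6 = 190, q_3 = 8*4 + 1 = 33.
q_3 = 33 > 17, so the last convergent with denominator <= 17 is p_2/q_2 = 23/4.
The closest fraction with denominator <= 17 is either p_2/q_2 or the intermediate fraction (k*p_2 + p_1)/(k*q_2 + q_1) with the largest k >= 1 whose denominator stays <= 17; these approach x as k grows, and every other convergent or intermediate fraction in range is farther away.
Largest k: floor((17 - q_1)/q_2) = floor((17 - 1)/4) = 4.
That gives (4*23 + 6)/(4*4 + 1) = 98/17.
Compare the errors: |x - 23/4| = |403*4 - 23*70|/(70*4) = 2/280, and |x - 98/17| = |403*17 - 98*70|/(70*17) = 9/1190.
Cross-multiplying, 2*1190 = 2380 < 2520 = 9*280, so 2/280 is smaller: the convergent 23/4 is closer to x than 98/17.

23/4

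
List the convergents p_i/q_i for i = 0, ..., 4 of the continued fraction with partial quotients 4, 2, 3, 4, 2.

4/1, 9/2, 31/7, 133/30, 297/67

Using the convergent recurrence p_i = a_i*p_{i-1} + p_{i-2}, q_i = a_i*q_{i-1} + q_{i-2} with p_{-2}=0, p_{-1}=1, q_{-2}=1, q_{-1}=0:
  i=0: a_0=4, p_0 = 4*1 + 0 = 4, q_0 = 4*0 + 1 = 1.
  i=1: a_1=2, p_1 = 2*4 + 1 = 9, q_1 = 2*1 + 0 = 2.
  i=2: a_2=3, p_2 = 3*9 + 4 = 31, q_2 = 3*2 + 1 = 7.
  i=3: a_3=4, p_3 = 4*31 + 9 = 133, q_3 = 4*7 + 2 = 30.
  i=4: a_4=2, p_4 = 2*133 + 31 = 297, q_4 = 2*30 + 7 = 67.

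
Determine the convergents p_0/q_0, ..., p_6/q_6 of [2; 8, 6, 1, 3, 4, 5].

Using the convergent recurrence p_i = a_i*p_{i-1} + p_{i-2}, q_i = a_i*q_{i-1} + q_{i-2} with p_{-2}=0, p_{-1}=1, q_{-2}=1, q_{-1}=0:
  i=0: a_0=2, p_0 = 2*1 + 0 = 2, q_0 = 2*0 + 1 = 1.
  i=1: a_1=8, p_1 = 8*2 + 1 = 17, q_1 = 8*1 + 0 = 8.
  i=2: a_2=6, p_2 = 6*17 + 2 = 104, q_2 = 6*8 + 1 = 49.
  i=3: a_3=1, p_3 = 1*104 + 17 = 121, q_3 = 1*49 + 8 = 57.
  i=4: a_4=3, p_4 = 3*121 + 104 = 467, q_4 = 3*57 + 49 = 220.
  i=5: a_5=4, p_5 = 4*467 + 121 = 1989, q_5 = 4*220 + 57 = 937.
  i=6: a_6=5, p_6 = 5*1989 + 467 = 10412, q_6 = 5*937 + 220 = 4905.

2/1, 17/8, 104/49, 121/57, 467/220, 1989/937, 10412/4905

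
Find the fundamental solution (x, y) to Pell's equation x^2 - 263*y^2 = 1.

(x, y) = (139128, 8579)

First expand sqrt(263) as a continued fraction. With x_i = (sqrt(263) + m_i)/d_i and (m_0, d_0) = (0, 1): a_0 = floor(sqrt(263)) = 16, since 16^2 = 256 <= 263 < 289 = 17^2.
Iterate m_{i+1} = d_i*a_i - m_i, d_{i+1} = (263 - m_{i+1}^2)/d_i, a_{i+1} = floor((a_0 + m_{i+1})/d_{i+1}):
  m_1 = 1*16 - 0 = 16, d_1 = (263 - 16^2)/1 = 7/1 = 7, a_1 = floor((16 + 16)/7) = 4.
  m_2 = 7*4 - 16 = 12, d_2 = (263 - 12^2)/7 = 119/7 = 17, a_2 = floor((16 + 12)/17) = 1.
  m_3 = 17*1 - 12 = 5, d_3 = (263 - 5^2)/17 = 238/17 = 14, a_3 = floor((16 + 5)/14) = 1.
  m_4 = 14*1 - 5 = 9, d_4 = (263 - 9^2)/14 = 182/14 = 13, a_4 = floor((16 + 9)/13) = 1.
  m_5 = 13*1 - 9 = 4, d_5 = (263 - 4^2)/13 = 247/13 = 19, a_5 = floor((16 + 4)/19) = 1.
  m_6 = 19*1 - 4 = 15, d_6 = (263 - 15^2)/19 = 38/19 = 2, a_6 = floor((16 + 15)/2) = 15.
  m_7 = 2*15 - 15 = 15, d_7 = (263 - 15^2)/2 = 38/2 = 19, a_7 = floor((16 + 15)/19) = 1.
  m_8 = 19*1 - 15 = 4, d_8 = (263 - 4^2)/19 = 247/19 = 13, a_8 = floor((16 + 4)/13) = 1.
  m_9 = 13*1 - 4 = 9, d_9 = (263 - 9^2)/13 = 182/13 = 14, a_9 = floor((16 + 9)/14) = 1.
  m_10 = 14*1 - 9 = 5, d_10 = (263 - 5^2)/14 = 238/14 = 17, a_10 = floor((16 + 5)/17) = 1.
  m_11 = 17*1 - 5 = 12, d_11 = (263 - 12^2)/17 = 119/17 = 7, a_11 = floor((16 + 12)/7) = 4.
  m_12 = 7*4 - 12 = 16, d_12 = (263 - 16^2)/7 = 7/7 = 1, a_12 = floor((16 + 16)/1) = 32.
  m_13 = 1*32 - 16 = 16, d_13 = (263 - 16^2)/1 = 7/1 = 7: (m_13, d_13) = (m_1, d_1) = (16, 7), so from here the quotients repeat a_1, ..., a_12; the period length is 12.
So sqrt(263) = [16; (4, 1, 1, 1, 1, 15, 1, 1, 1, 1, 4, 32)] with period length k = 12.
k is even, so the fundamental solution of x^2 - 263y^2 = 1 is (p_{k-1}, q_{k-1}) = (p_11, q_11); compute convergents through index 11.
Convergents (p_i = a_i*p_{i-1} + p_{i-2}, q_i = a_i*q_{i-1} + q_{i-2} with p_{-2}=0, p_{-1}=1, q_{-2}=1, q_{-1}=0):
  i=0: a_0=16, p_0 = 16*1 + 0 = 16, q_0 = 16*0 + 1 = 1.
  i=1: a_1=4, p_1 = 4*16 + 1 = 65, q_1 = 4*1 + 0 = 4.
  i=2: a_2=1, p_2 = 1*65 + 16 = 81, q_2 = 1*4 + 1 = 5.
  i=3: a_3=1, p_3 = 1*81 + 65 = 146, q_3 = 1*5 + 4 = 9.
  i=4: a_4=1, p_4 = 1*146 + 81 = 227, q_4 = 1*9 + 5 = 14.
  i=5: a_5=1, p_5 = 1*227 + 146 = 373, q_5 = 1*14 + 9 = 23.
  i=6: a_6=15, p_6 = 15*373 + 227 = 5822, q_6 = 15*23 + 14 = 359.
  i=7: a_7=1, p_7 = 1*5822 + 373 = 6195, q_7 = 1*359 + 23 = 382.
  i=8: a_8=1, p_8 = 1*6195 + 5822 = 12017, q_8 = 1*382 + 359 = 741.
  i=9: a_9=1, p_9 = 1*12017 + 6195 = 18212, q_9 = 1*741 + 382 = 1123.
  i=10: a_10=1, p_10 = 1*18212 + 12017 = 30229, q_10 = 1*1123 + 741 = 1864.
  i=11: a_11=4, p_11 = 4*30229 + 18212 = 139128, q_11 = 4*1864 + 1123 = 8579.
Check: 139128^2 - 263*8579^2 = 19356600384 - 19356600383 = 1, so (x, y) = (139128, 8579) solves the equation, and by the theorem it is the least positive solution.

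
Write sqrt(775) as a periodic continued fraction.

Write x_i = (sqrt(775) + m_i)/d_i with (m_0, d_0) = (0, 1). a_0 = floor(sqrt(775)) = 27, since 27^2 = 729 <= 775 < 784 = 28^2.
Iterate m_{i+1} = d_i*a_i - m_i, d_{i+1} = (775 - m_{i+1}^2)/d_i, a_{i+1} = floor((a_0 + m_{i+1})/d_{i+1}):
  m_1 = 1*27 - 0 = 27, d_1 = (775 - 27^2)/1 = 46/1 = 46, a_1 = floor((27 + 27)/46) = 1.
  m_2 = 46*1 - 27 = 19, d_2 = (775 - 19^2)/46 = 414/46 = 9, a_2 = floor((27 + 19)/9) = 5.
  m_3 = 9*5 - 19 = 26, d_3 = (775 - 26^2)/9 = 99/9 = 11, a_3 = floor((27 + 26)/11) = 4.
  m_4 = 11*4 - 26 = 18, d_4 = (775 - 18^2)/11 = 451/11 = 41, a_4 = floor((27 + 18)/41) = 1.
  m_5 = 41*1 - 18 = 23, d_5 = (775 - 23^2)/41 = 246/41 = 6, a_5 = floor((27 + 23)/6) = 8.
  m_6 = 6*8 - 23 = 25, d_6 = (775 - 25^2)/6 = 150/6 = 25, a_6 = floor((27 + 25)/25) = 2.
  m_7 = 25*2 - 25 = 25, d_7 = (775 - 25^2)/25 = 150/25 = 6, a_7 = floor((27 + 25)/6) = 8.
  m_8 = 6*8 - 25 = 23, d_8 = (775 - 23^2)/6 = 246/6 = 41, a_8 = floor((27 + 23)/41) = 1.
  m_9 = 41*1 - 23 = 18, d_9 = (775 - 18^2)/41 = 451/41 = 11, a_9 = floor((27 + 18)/11) = 4.
  m_10 = 11*4 - 18 = 26, d_10 = (775 - 26^2)/11 = 99/11 = 9, a_10 = floor((27 + 26)/9) = 5.
  m_11 = 9*5 - 26 = 19, d_11 = (775 - 19^2)/9 = 414/9 = 46, a_11 = floor((27 + 19)/46) = 1.
  m_12 = 46*1 - 19 = 27, d_12 = (775 - 27^2)/46 = 46/46 = 1, a_12 = floor((27 + 27)/1) = 54.
  m_13 = 1*54 - 27 = 27, d_13 = (775 - 27^2)/1 = 46/1 = 46: (m_13, d_13) = (m_1, d_1) = (27, 46), so from here the quotients repeat a_1, ..., a_12; the period length is 12.
Hence the expansion of sqrt(775) is a_0 = 27 followed by the repeating block 1, 5, 4, 1, 8, 2, 8, 1, 4, 5, 1, 54 (period 12).

[27; (1, 5, 4, 1, 8, 2, 8, 1, 4, 5, 1, 54)]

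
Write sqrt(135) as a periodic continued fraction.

Write x_i = (sqrt(135) + m_i)/d_i with (m_0, d_0) = (0, 1). a_0 = floor(sqrt(135)) = 11, since 11^2 = 121 <= 135 < 144 = 12^2.
Iterate m_{i+1} = d_i*a_i - m_i, d_{i+1} = (135 - m_{i+1}^2)/d_i, a_{i+1} = floor((a_0 + m_{i+1})/d_{i+1}):
  m_1 = 1*11 - 0 = 11, d_1 = (135 - 11^2)/1 = 14/1 = 14, a_1 = floor((11 + 11)/14) = 1.
  m_2 = 14*1 - 11 = 3, d_2 = (135 - 3^2)/14 = 126/14 = 9, a_2 = floor((11 + 3)/9) = 1.
  m_3 = 9*1 - 3 = 6, d_3 = (135 - 6^2)/9 = 99/9 = 11, a_3 = floor((11 + 6)/11) = 1.
  m_4 = 11*1 - 6 = 5, d_4 = (135 - 5^2)/11 = 110/11 = 10, a_4 = floor((11 + 5)/10) = 1.
  m_5 = 10*1 - 5 = 5, d_5 = (135 - 5^2)/10 = 110/10 = 11, a_5 = floor((11 + 5)/11) = 1.
  m_6 = 11*1 - 5 = 6, d_6 = (135 - 6^2)/11 = 99/11 = 9, a_6 = floor((11 + 6)/9) = 1.
  m_7 = 9*1 - 6 = 3, d_7 = (135 - 3^2)/9 = 126/9 = 14, a_7 = floor((11 + 3)/14) = 1.
  m_8 = 14*1 - 3 = 11, d_8 = (135 - 11^2)/14 = 14/14 = 1, a_8 = floor((11 + 11)/1) = 22.
  m_9 = 1*22 - 11 = 11, d_9 = (135 - 11^2)/1 = 14/1 = 14: (m_9, d_9) = (m_1, d_1) = (11, 14), so from here the quotients repeat a_1, ..., a_8; the period length is 8.
Hence the expansion of sqrt(135) is a_0 = 11 followed by the repeating block 1, 1, 1, 1, 1, 1, 1, 22 (period 8).

[11; (1, 1, 1, 1, 1, 1, 1, 22)]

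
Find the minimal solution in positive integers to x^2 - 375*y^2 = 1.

First expand sqrt(375) as a continued fraction. With x_i = (sqrt(375) + m_i)/d_i and (m_0, d_0) = (0, 1): a_0 = floor(sqrt(375)) = 19, since 19^2 = 361 <= 375 < 400 = 20^2.
Iterate m_{i+1} = d_i*a_i - m_i, d_{i+1} = (375 - m_{i+1}^2)/d_i, a_{i+1} = floor((a_0 + m_{i+1})/d_{i+1}):
  m_1 = 1*19 - 0 = 19, d_1 = (375 - 19^2)/1 = 14/1 = 14, a_1 = floor((19 + 19)/14) = 2.
  m_2 = 14*2 - 19 = 9, d_2 = (375 - 9^2)/14 = 294/14 = 21, a_2 = floor((19 + 9)/21) = 1.
  m_3 = 21*1 - 9 = 12, d_3 = (375 - 12^2)/21 = 231/21 = 11, a_3 = floor((19 + 12)/11) = 2.
  m_4 = 11*2 - 12 = 10, d_4 = (375 - 10^2)/11 = 275/11 = 25, a_4 = floor((19 + 10)/25) = 1.
  m_5 = 25*1 - 10 = 15, d_5 = (375 - 15^2)/25 = 150/25 = 6, a_5 = floor((19 + 15)/6) = 5.
  m_6 = 6*5 - 15 = 15, d_6 = (375 - 15^2)/6 = 150/6 = 25, a_6 = floor((19 + 15)/25) = 1.
  m_7 = 25*1 - 15 = 10, d_7 = (375 - 10^2)/25 = 275/25 = 11, a_7 = floor((19 + 10)/11) = 2.
  m_8 = 11*2 - 10 = 12, d_8 = (375 - 12^2)/11 = 231/11 = 21, a_8 = floor((19 + 12)/21) = 1.
  m_9 = 21*1 - 12 = 9, d_9 = (375 - 9^2)/21 = 294/21 = 14, a_9 = floor((19 + 9)/14) = 2.
  m_10 = 14*2 - 9 = 19, d_10 = (375 - 19^2)/14 = 14/14 = 1, a_10 = floor((19 + 19)/1) = 38.
  m_11 = 1*38 - 19 = 19, d_11 = (375 - 19^2)/1 = 14/1 = 14: (m_11, d_11) = (m_1, d_1) = (19, 14), so from here the quotients repeat a_1, ..., a_10; the period length is 10.
So sqrt(375) = [19; (2, 1, 2, 1, 5, 1, 2, 1, 2, 38)] with period length k = 10.
k is even, so the fundamental solution of x^2 - 375y^2 = 1 is (p_{k-1}, q_{k-1}) = (p_9, q_9); compute convergents through index 9.
Convergents (p_i = a_i*p_{i-1} + p_{i-2}, q_i = a_i*q_{i-1} + q_{i-2} with p_{-2}=0, p_{-1}=1, q_{-2}=1, q_{-1}=0):
  i=0: a_0=19, p_0 = 19*1 + 0 = 19, q_0 = 19*0 + 1 = 1.
  i=1: a_1=2, p_1 = 2*19 + 1 = 39, q_1 = 2*1 + 0 = 2.
  i=2: a_2=1, p_2 = 1*39 + 19 = 58, q_2 = 1*2 + 1 = 3.
  i=3: a_3=2, p_3 = 2*58 + 39 = 155, q_3 = 2*3 + 2 = 8.
  i=4: a_4=1, p_4 = 1*155 + 58 = 213, q_4 = 1*8 + 3 = 11.
  i=5: a_5=5, p_5 = 5*213 + 155 = 1220, q_5 = 5*11 + 8 = 63.
  i=6: a_6=1, p_6 = 1*1220 + 213 = 1433, q_6 = 1*63 + 11 = 74.
  i=7: a_7=2, p_7 = 2*1433 + 1220 = 4086, q_7 = 2*74 + 63 = 211.
  i=8: a_8=1, p_8 = 1*4086 + 1433 = 5519, q_8 = 1*211 + 74 = 285.
  i=9: a_9=2, p_9 = 2*5519 + 4086 = 15124, q_9 = 2*285 + 211 = 781.
Check: 15124^2 - 375*781^2 = 228735376 - 228735375 = 1, so (x, y) = (15124, 781) solves the equation, and by the theorem it is the least positive solution.

(x, y) = (15124, 781)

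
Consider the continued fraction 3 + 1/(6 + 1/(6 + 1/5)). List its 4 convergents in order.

3/1, 19/6, 117/37, 604/191

Using the convergent recurrence p_i = a_i*p_{i-1} + p_{i-2}, q_i = a_i*q_{i-1} + q_{i-2} with p_{-2}=0, p_{-1}=1, q_{-2}=1, q_{-1}=0:
  i=0: a_0=3, p_0 = 3*1 + 0 = 3, q_0 = 3*0 + 1 = 1.
  i=1: a_1=6, p_1 = 6*3 + 1 = 19, q_1 = 6*1 + 0 = 6.
  i=2: a_2=6, p_2 = 6*19 + 3 = 117, q_2 = 6*6 + 1 = 37.
  i=3: a_3=5, p_3 = 5*117 + 19 = 604, q_3 = 5*37 + 6 = 191.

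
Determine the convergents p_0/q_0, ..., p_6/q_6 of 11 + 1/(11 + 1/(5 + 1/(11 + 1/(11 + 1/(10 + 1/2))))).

11/1, 122/11, 621/56, 6953/627, 77104/6953, 777993/70157, 1633090/147267

Using the convergent recurrence p_i = a_i*p_{i-1} + p_{i-2}, q_i = a_i*q_{i-1} + q_{i-2} with p_{-2}=0, p_{-1}=1, q_{-2}=1, q_{-1}=0:
  i=0: a_0=11, p_0 = 11*1 + 0 = 11, q_0 = 11*0 + 1 = 1.
  i=1: a_1=11, p_1 = 11*11 + 1 = 122, q_1 = 11*1 + 0 = 11.
  i=2: a_2=5, p_2 = 5*122 + 11 = 621, q_2 = 5*11 + 1 = 56.
  i=3: a_3=11, p_3 = 11*621 + 122 = 6953, q_3 = 11*56 + 11 = 627.
  i=4: a_4=11, p_4 = 11*6953 + 621 = 77104, q_4 = 11*627 + 56 = 6953.
  i=5: a_5=10, p_5 = 10*77104 + 6953 = 777993, q_5 = 10*6953 + 627 = 70157.
  i=6: a_6=2, p_6 = 2*777993 + 77104 = 1633090, q_6 = 2*70157 + 6953 = 147267.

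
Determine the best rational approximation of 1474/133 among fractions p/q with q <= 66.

Expand x = 1474/133 as a continued fraction with the Euclidean algorithm:
  1474 = 11*133 + 11, so a_0 = 11.
  133 = 12*11 + 1, so a_1 = 12.
  11 = 11*1 + 0, so a_2 = 11.
so x = [11; 12, 11].
Convergents (p_i = a_i*p_{i-1} + p_{i-2}, q_i = a_i*q_{i-1} + q_{i-2} with p_{-2}=0, p_{-1}=1, q_{-2}=1, q_{-1}=0), until the denominator exceeds 66:
  i=0: a_0=11, p_0 = 11*1 + 0 = 11, q_0 = 11*0 + 1 = 1.
  i=1: a_1=12, p_1 = 12*11 + 1 = 133, q_1 = 12*1 + 0 = 12.
  i=2: a_2=11, p_2 = 11*133 + 11 = 1474, q_2 = 11*12 + 1 = 133.
q_2 = 133 > 66, so the last convergent with denominator <= 66 is p_1/q_1 = 133/12.
The closest fraction with denominator <= 66 is either p_1/q_1 or the intermediate fraction (k*p_1 + p_0)/(k*q_1 + q_0) with the largest k >= 1 whose denominator stays <= 66; these approach x as k grows, and every other convergent or intermediate fraction in range is farther away.
Largest k: floor((66 - q_0)/q_1) = floor((66 - 1)/12) = 5.
That gives (5*133 + 11)/(5*12 + 1) = 676/61.
Compare the errors: |x - 133/12| = |1474*12 - 133*133|/(133*12) = 1/1596, and |x - 676/61| = |1474*61 - 676*133|/(133*61) = 6/8113.
Cross-multiplying, 1*8113 = 8113 < 9576 = 6*1596, so 1/1596 is smaller: the convergent 133/12 is closer to x than 676/61.

133/12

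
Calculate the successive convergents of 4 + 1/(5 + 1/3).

4/1, 21/5, 67/16

Using the convergent recurrence p_i = a_i*p_{i-1} + p_{i-2}, q_i = a_i*q_{i-1} + q_{i-2} with p_{-2}=0, p_{-1}=1, q_{-2}=1, q_{-1}=0:
  i=0: a_0=4, p_0 = 4*1 + 0 = 4, q_0 = 4*0 + 1 = 1.
  i=1: a_1=5, p_1 = 5*4 + 1 = 21, q_1 = 5*1 + 0 = 5.
  i=2: a_2=3, p_2 = 3*21 + 4 = 67, q_2 = 3*5 + 1 = 16.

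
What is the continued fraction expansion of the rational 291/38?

Run the Euclidean algorithm on 291 and 38; the successive quotients are the partial quotients a_0, a_1, ... (each step inverts the fractional part left over by the previous one):
  291 = 7*38 + 25, so a_0 = 7.
  38 = 1*25 + 13, so a_1 = 1.
  25 = 1*13 + 12, so a_2 = 1.
  13 = 1*12 + 1, so a_3 = 1.
  12 = 12*1 + 0, so a_4 = 12.
The remainder reaches 0 after 5 divisions, so the expansion has 5 partial quotients, read off in order.

[7; 1, 1, 1, 12]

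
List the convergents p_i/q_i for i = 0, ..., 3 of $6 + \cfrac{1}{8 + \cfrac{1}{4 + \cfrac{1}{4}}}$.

6/1, 49/8, 202/33, 857/140

Using the convergent recurrence p_i = a_i*p_{i-1} + p_{i-2}, q_i = a_i*q_{i-1} + q_{i-2} with p_{-2}=0, p_{-1}=1, q_{-2}=1, q_{-1}=0:
  i=0: a_0=6, p_0 = 6*1 + 0 = 6, q_0 = 6*0 + 1 = 1.
  i=1: a_1=8, p_1 = 8*6 + 1 = 49, q_1 = 8*1 + 0 = 8.
  i=2: a_2=4, p_2 = 4*49 + 6 = 202, q_2 = 4*8 + 1 = 33.
  i=3: a_3=4, p_3 = 4*202 + 49 = 857, q_3 = 4*33 + 8 = 140.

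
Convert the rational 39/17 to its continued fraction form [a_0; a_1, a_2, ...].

Run the Euclidean algorithm on 39 and 17; the successive quotients are the partial quotients a_0, a_1, ... (each step inverts the fractional part left over by the previous one):
  39 = 2*17 + 5, so a_0 = 2.
  17 = 3*5 + 2, so a_1 = 3.
  5 = 2*2 + 1, so a_2 = 2.
  2 = 2*1 + 0, so a_3 = 2.
The remainder reaches 0 after 4 divisions, so the expansion has 4 partial quotients, read off in order.

[2; 3, 2, 2]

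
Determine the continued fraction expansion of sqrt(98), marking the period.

Write x_i = (sqrt(98) + m_i)/d_i with (m_0, d_0) = (0, 1). a_0 = floor(sqrt(98)) = 9, since 9^2 = 81 <= 98 < 100 = 10^2.
Iterate m_{i+1} = d_i*a_i - m_i, d_{i+1} = (98 - m_{i+1}^2)/d_i, a_{i+1} = floor((a_0 + m_{i+1})/d_{i+1}):
  m_1 = 1*9 - 0 = 9, d_1 = (98 - 9^2)/1 = 17/1 = 17, a_1 = floor((9 + 9)/17) = 1.
  m_2 = 17*1 - 9 = 8, d_2 = (98 - 8^2)/17 = 34/17 = 2, a_2 = floor((9 + 8)/2) = 8.
  m_3 = 2*8 - 8 = 8, d_3 = (98 - 8^2)/2 = 34/2 = 17, a_3 = floor((9 + 8)/17) = 1.
  m_4 = 17*1 - 8 = 9, d_4 = (98 - 9^2)/17 = 17/17 = 1, a_4 = floor((9 + 9)/1) = 18.
  m_5 = 1*18 - 9 = 9, d_5 = (98 - 9^2)/1 = 17/1 = 17: (m_5, d_5) = (m_1, d_1) = (9, 17), so from here the quotients repeat a_1, ..., a_4; the period length is 4.
Hence the expansion of sqrt(98) is a_0 = 9 followed by the repeating block 1, 8, 1, 18 (period 4).

[9; (1, 8, 1, 18)]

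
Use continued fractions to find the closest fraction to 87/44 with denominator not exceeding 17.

2/1

Expand x = 87/44 as a continued fraction with the Euclidean algorithm:
  87 = 1*44 + 43, so a_0 = 1.
  44 = 1*43 + 1, so a_1 = 1.
  43 = 43*1 + 0, so a_2 = 43.
so x = [1; 1, 43].
Convergents (p_i = a_i*p_{i-1} + p_{i-2}, q_i = a_i*q_{i-1} + q_{i-2} with p_{-2}=0, p_{-1}=1, q_{-2}=1, q_{-1}=0), until the denominator exceeds 17:
  i=0: a_0=1, p_0 = 1*1 + 0 = 1, q_0 = 1*0 + 1 = 1.
  i=1: a_1=1, p_1 = 1*1 + 1 = 2, q_1 = 1*1 + 0 = 1.
  i=2: a_2=43, p_2 = 43*2 + 1 = 87, q_2 = 43*1 + 1 = 44.
q_2 = 44 > 17, so the last convergent with denominator <= 17 is p_1/q_1 = 2/1.
The closest fraction with denominator <= 17 is either p_1/q_1 or the intermediate fraction (k*p_1 + p_0)/(k*q_1 + q_0) with the largest k >= 1 whose denominator stays <= 17; these approach x as k grows, and every other convergent or intermediate fraction in range is farther away.
Largest k: floor((17 - q_0)/q_1) = floor((17 - 1)/1) = 16.
That gives (16*2 + 1)/(16*1 + 1) = 33/17.
Compare the errors: |x - 2/1| = |87*1 - 2*44|/(44*1) = 1/44, and |x - 33/17| = |87*17 - 33*44|/(44*17) = 27/748.
Cross-multiplying, 1*748 = 748 < 1188 = 27*44, so 1/44 is smaller: the convergent 2/1 is closer to x than 33/17.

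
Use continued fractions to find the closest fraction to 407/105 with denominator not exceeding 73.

Expand x = 407/105 as a continued fraction with the Euclidean algorithm:
  407 = 3*105 + 92, so a_0 = 3.
  105 = 1*92 + 13, so a_1 = 1.
  92 = 7*13 + 1, so a_2 = 7.
  13 = 13*1 + 0, so a_3 = 13.
so x = [3; 1, 7, 13].
Convergents (p_i = a_i*p_{i-1} + p_{i-2}, q_i = a_i*q_{i-1} + q_{i-2} with p_{-2}=0, p_{-1}=1, q_{-2}=1, q_{-1}=0), until the denominator exceeds 73:
  i=0: a_0=3, p_0 = 3*1 + 0 = 3, q_0 = 3*0 + 1 = 1.
  i=1: a_1=1, p_1 = 1*3 + 1 = 4, q_1 = 1*1 + 0 = 1.
  i=2: a_2=7, p_2 = 7*4 + 3 = 31, q_2 = 7*1 + 1 = 8.
  i=3: a_3=13, p_3 = 13*31 + 4 = 407, q_3 = 13*8 + 1 = 105.
q_3 = 105 > 73, so the last convergent with denominator <= 73 is p_2/q_2 = 31/8.
The closest fraction with denominator <= 73 is either p_2/q_2 or the intermediate fraction (k*p_2 + p_1)/(k*q_2 + q_1) with the largest k >= 1 whose denominator stays <= 73; these approach x as k grows, and every other convergent or intermediate fraction in range is farther away.
Largest k: floor((73 - q_1)/q_2) = floor((73 - 1)/8) = 9.
That gives (9*31 + 4)/(9*8 + 1) = 283/73.
Compare the errors: |x - 31/8| = |407*8 - 31*105|/(105*8) = 1/840, and |x - 283/73| = |407*73 - 283*105|/(105*73) = 4/7665.
Cross-multiplying, 4*840 = 3360 < 7665 = 1*7665, so 4/7665 is smaller: the intermediate fraction 283/73 is closer to x than 31/8.

283/73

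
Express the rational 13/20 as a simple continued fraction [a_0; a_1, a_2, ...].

Run the Euclidean algorithm on 13 and 20; the successive quotients are the partial quotients a_0, a_1, ... (each step inverts the fractional part left over by the previous one):
  13 = 0*20 + 13, so a_0 = 0.
  20 = 1*13 + 7, so a_1 = 1.
  13 = 1*7 + 6, so a_2 = 1.
  7 = 1*6 + 1, so a_3 = 1.
  6 = 6*1 + 0, so a_4 = 6.
The remainder reaches 0 after 5 divisions, so the expansion has 5 partial quotients, read off in order.

[0; 1, 1, 1, 6]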